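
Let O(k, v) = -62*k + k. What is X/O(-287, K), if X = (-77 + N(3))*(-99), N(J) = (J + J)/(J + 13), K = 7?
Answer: 60687/140056 ≈ 0.43331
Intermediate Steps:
N(J) = 2*J/(13 + J) (N(J) = (2*J)/(13 + J) = 2*J/(13 + J))
O(k, v) = -61*k
X = 60687/8 (X = (-77 + 2*3/(13 + 3))*(-99) = (-77 + 2*3/16)*(-99) = (-77 + 2*3*(1/16))*(-99) = (-77 + 3/8)*(-99) = -613/8*(-99) = 60687/8 ≈ 7585.9)
X/O(-287, K) = 60687/(8*((-61*(-287)))) = (60687/8)/17507 = (60687/8)*(1/17507) = 60687/140056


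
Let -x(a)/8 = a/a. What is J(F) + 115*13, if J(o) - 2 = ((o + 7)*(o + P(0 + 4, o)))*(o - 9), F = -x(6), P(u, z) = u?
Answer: 1317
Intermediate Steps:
x(a) = -8 (x(a) = -8*a/a = -8*1 = -8)
F = 8 (F = -1*(-8) = 8)
J(o) = 2 + (-9 + o)*(4 + o)*(7 + o) (J(o) = 2 + ((o + 7)*(o + (0 + 4)))*(o - 9) = 2 + ((7 + o)*(o + 4))*(-9 + o) = 2 + ((7 + o)*(4 + o))*(-9 + o) = 2 + ((4 + o)*(7 + o))*(-9 + o) = 2 + (-9 + o)*(4 + o)*(7 + o))
J(F) + 115*13 = (-250 + 8**3 - 71*8 + 2*8**2) + 115*13 = (-250 + 512 - 568 + 2*64) + 1495 = (-250 + 512 - 568 + 128) + 1495 = -178 + 1495 = 1317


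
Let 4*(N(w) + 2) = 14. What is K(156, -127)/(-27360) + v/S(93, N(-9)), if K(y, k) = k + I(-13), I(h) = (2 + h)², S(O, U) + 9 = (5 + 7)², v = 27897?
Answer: 2826899/13680 ≈ 206.64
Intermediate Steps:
N(w) = 3/2 (N(w) = -2 + (¼)*14 = -2 + 7/2 = 3/2)
S(O, U) = 135 (S(O, U) = -9 + (5 + 7)² = -9 + 12² = -9 + 144 = 135)
K(y, k) = 121 + k (K(y, k) = k + (2 - 13)² = k + (-11)² = k + 121 = 121 + k)
K(156, -127)/(-27360) + v/S(93, N(-9)) = (121 - 127)/(-27360) + 27897/135 = -6*(-1/27360) + 27897*(1/135) = 1/4560 + 9299/45 = 2826899/13680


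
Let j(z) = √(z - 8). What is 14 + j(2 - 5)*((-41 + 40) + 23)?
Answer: 14 + 22*I*√11 ≈ 14.0 + 72.966*I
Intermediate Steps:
j(z) = √(-8 + z)
14 + j(2 - 5)*((-41 + 40) + 23) = 14 + √(-8 + (2 - 5))*((-41 + 40) + 23) = 14 + √(-8 - 3)*(-1 + 23) = 14 + √(-11)*22 = 14 + (I*√11)*22 = 14 + 22*I*√11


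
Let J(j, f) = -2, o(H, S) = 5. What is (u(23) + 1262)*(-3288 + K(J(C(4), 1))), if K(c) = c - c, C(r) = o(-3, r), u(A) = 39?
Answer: -4277688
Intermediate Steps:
C(r) = 5
K(c) = 0
(u(23) + 1262)*(-3288 + K(J(C(4), 1))) = (39 + 1262)*(-3288 + 0) = 1301*(-3288) = -4277688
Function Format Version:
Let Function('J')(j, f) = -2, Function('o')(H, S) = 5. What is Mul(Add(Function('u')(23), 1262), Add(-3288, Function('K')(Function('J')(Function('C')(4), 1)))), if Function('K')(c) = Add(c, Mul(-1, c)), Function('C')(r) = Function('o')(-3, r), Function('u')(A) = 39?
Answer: -4277688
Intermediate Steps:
Function('C')(r) = 5
Function('K')(c) = 0
Mul(Add(Function('u')(23), 1262), Add(-3288, Function('K')(Function('J')(Function('C')(4), 1)))) = Mul(Add(39, 1262), Add(-3288, 0)) = Mul(1301, -3288) = -4277688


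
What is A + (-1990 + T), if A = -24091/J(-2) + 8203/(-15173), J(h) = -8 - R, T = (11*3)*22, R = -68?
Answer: -1516745243/910380 ≈ -1666.1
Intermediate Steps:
T = 726 (T = 33*22 = 726)
J(h) = 60 (J(h) = -8 - 1*(-68) = -8 + 68 = 60)
A = -366024923/910380 (A = -24091/60 + 8203/(-15173) = -24091*1/60 + 8203*(-1/15173) = -24091/60 - 8203/15173 = -366024923/910380 ≈ -402.06)
A + (-1990 + T) = -366024923/910380 + (-1990 + 726) = -366024923/910380 - 1264 = -1516745243/910380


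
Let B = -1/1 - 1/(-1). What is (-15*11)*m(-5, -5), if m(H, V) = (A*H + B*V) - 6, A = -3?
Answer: -1485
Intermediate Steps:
B = 0 (B = -1*1 - 1*(-1) = -1 + 1 = 0)
m(H, V) = -6 - 3*H (m(H, V) = (-3*H + 0*V) - 6 = (-3*H + 0) - 6 = -3*H - 6 = -6 - 3*H)
(-15*11)*m(-5, -5) = (-15*11)*(-6 - 3*(-5)) = -165*(-6 + 15) = -165*9 = -1485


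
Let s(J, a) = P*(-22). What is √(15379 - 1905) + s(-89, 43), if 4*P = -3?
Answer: 33/2 + √13474 ≈ 132.58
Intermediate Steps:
P = -¾ (P = (¼)*(-3) = -¾ ≈ -0.75000)
s(J, a) = 33/2 (s(J, a) = -¾*(-22) = 33/2)
√(15379 - 1905) + s(-89, 43) = √(15379 - 1905) + 33/2 = √13474 + 33/2 = 33/2 + √13474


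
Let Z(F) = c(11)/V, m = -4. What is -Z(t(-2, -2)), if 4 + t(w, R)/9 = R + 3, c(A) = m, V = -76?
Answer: -1/19 ≈ -0.052632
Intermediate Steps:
c(A) = -4
t(w, R) = -9 + 9*R (t(w, R) = -36 + 9*(R + 3) = -36 + 9*(3 + R) = -36 + (27 + 9*R) = -9 + 9*R)
Z(F) = 1/19 (Z(F) = -4/(-76) = -4*(-1/76) = 1/19)
-Z(t(-2, -2)) = -1*1/19 = -1/19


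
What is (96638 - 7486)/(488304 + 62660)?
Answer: 22288/137741 ≈ 0.16181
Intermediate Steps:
(96638 - 7486)/(488304 + 62660) = 89152/550964 = 89152*(1/550964) = 22288/137741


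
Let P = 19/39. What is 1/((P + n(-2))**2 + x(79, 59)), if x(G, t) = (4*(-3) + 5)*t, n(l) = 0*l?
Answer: -1521/627812 ≈ -0.0024227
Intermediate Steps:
n(l) = 0
P = 19/39 (P = 19*(1/39) = 19/39 ≈ 0.48718)
x(G, t) = -7*t (x(G, t) = (-12 + 5)*t = -7*t)
1/((P + n(-2))**2 + x(79, 59)) = 1/((19/39 + 0)**2 - 7*59) = 1/((19/39)**2 - 413) = 1/(361/1521 - 413) = 1/(-627812/1521) = -1521/627812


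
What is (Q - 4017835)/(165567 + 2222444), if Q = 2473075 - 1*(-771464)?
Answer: -773296/2388011 ≈ -0.32382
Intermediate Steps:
Q = 3244539 (Q = 2473075 + 771464 = 3244539)
(Q - 4017835)/(165567 + 2222444) = (3244539 - 4017835)/(165567 + 2222444) = -773296/2388011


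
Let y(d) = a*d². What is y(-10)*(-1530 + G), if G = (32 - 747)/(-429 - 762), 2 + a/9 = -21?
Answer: 12568453500/397 ≈ 3.1659e+7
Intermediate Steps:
a = -207 (a = -18 + 9*(-21) = -18 - 189 = -207)
y(d) = -207*d²
G = 715/1191 (G = -715/(-1191) = -715*(-1/1191) = 715/1191 ≈ 0.60034)
y(-10)*(-1530 + G) = (-207*(-10)²)*(-1530 + 715/1191) = -207*100*(-1821515/1191) = -20700*(-1821515/1191) = 12568453500/397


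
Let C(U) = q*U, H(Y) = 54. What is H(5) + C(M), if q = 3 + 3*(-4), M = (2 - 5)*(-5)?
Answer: -81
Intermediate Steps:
M = 15 (M = -3*(-5) = 15)
q = -9 (q = 3 - 12 = -9)
C(U) = -9*U
H(5) + C(M) = 54 - 9*15 = 54 - 135 = -81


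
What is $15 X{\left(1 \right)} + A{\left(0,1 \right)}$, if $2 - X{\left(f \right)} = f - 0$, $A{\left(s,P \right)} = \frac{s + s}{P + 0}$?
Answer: $15$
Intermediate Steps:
$A{\left(s,P \right)} = \frac{2 s}{P}$
$X{\left(f \right)} = 2 - f$ ($X{\left(f \right)} = 2 - \left(f - 0\right) = 2 - \left(f + 0\right) = 2 - f$)
$15 X{\left(1 \right)} + A{\left(0,1 \right)} = 15 \left(2 - 1\right) + 2 \cdot 0 \cdot 1^{-1} = 15 \left(2 - 1\right) + 2 \cdot 0 \cdot 1 = 15 \cdot 1 + 0 = 15 + 0 = 15$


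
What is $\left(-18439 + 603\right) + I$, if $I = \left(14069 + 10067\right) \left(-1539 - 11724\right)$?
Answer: $-320133604$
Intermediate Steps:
$I = -320115768$ ($I = 24136 \left(-13263\right) = -320115768$)
$\left(-18439 + 603\right) + I = \left(-18439 + 603\right) - 320115768 = -17836 - 320115768 = -320133604$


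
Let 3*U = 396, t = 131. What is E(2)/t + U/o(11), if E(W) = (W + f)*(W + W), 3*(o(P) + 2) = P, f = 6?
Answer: 52036/655 ≈ 79.444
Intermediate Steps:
o(P) = -2 + P/3
E(W) = 2*W*(6 + W) (E(W) = (W + 6)*(W + W) = (6 + W)*(2*W) = 2*W*(6 + W))
U = 132 (U = (⅓)*396 = 132)
E(2)/t + U/o(11) = (2*2*(6 + 2))/131 + 132/(-2 + (⅓)*11) = (2*2*8)*(1/131) + 132/(-2 + 11/3) = 32*(1/131) + 132/(5/3) = 32/131 + 132*(⅗) = 32/131 + 396/5 = 52036/655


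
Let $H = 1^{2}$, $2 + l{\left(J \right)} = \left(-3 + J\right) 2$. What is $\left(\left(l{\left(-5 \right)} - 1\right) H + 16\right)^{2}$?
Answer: $9$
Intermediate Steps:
$l{\left(J \right)} = -8 + 2 J$ ($l{\left(J \right)} = -2 + \left(-3 + J\right) 2 = -2 + \left(-6 + 2 J\right) = -8 + 2 J$)
$H = 1$
$\left(\left(l{\left(-5 \right)} - 1\right) H + 16\right)^{2} = \left(\left(\left(-8 + 2 \left(-5\right)\right) - 1\right) 1 + 16\right)^{2} = \left(\left(\left(-8 - 10\right) - 1\right) 1 + 16\right)^{2} = \left(\left(-18 - 1\right) 1 + 16\right)^{2} = \left(\left(-19\right) 1 + 16\right)^{2} = \left(-19 + 16\right)^{2} = \left(-3\right)^{2} = 9$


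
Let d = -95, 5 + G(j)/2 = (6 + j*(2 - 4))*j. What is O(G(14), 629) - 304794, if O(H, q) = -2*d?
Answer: -304604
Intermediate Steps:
G(j) = -10 + 2*j*(6 - 2*j) (G(j) = -10 + 2*((6 + j*(2 - 4))*j) = -10 + 2*((6 + j*(-2))*j) = -10 + 2*((6 - 2*j)*j) = -10 + 2*(j*(6 - 2*j)) = -10 + 2*j*(6 - 2*j))
O(H, q) = 190 (O(H, q) = -2*(-95) = 190)
O(G(14), 629) - 304794 = 190 - 304794 = -304604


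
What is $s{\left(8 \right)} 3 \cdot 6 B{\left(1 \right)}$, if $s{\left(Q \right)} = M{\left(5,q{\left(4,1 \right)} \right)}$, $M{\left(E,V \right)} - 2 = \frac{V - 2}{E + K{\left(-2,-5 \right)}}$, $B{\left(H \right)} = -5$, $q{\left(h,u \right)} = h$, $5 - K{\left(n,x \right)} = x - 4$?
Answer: $- \frac{3600}{19} \approx -189.47$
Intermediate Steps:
$K{\left(n,x \right)} = 9 - x$ ($K{\left(n,x \right)} = 5 - \left(x - 4\right) = 5 - \left(-4 + x\right) = 9 - x$)
$M{\left(E,V \right)} = 2 + \frac{-2 + V}{14 + E}$ ($M{\left(E,V \right)} = 2 + \frac{V - 2}{E + \left(9 - -5\right)} = 2 + \frac{-2 + V}{E + \left(9 + 5\right)} = 2 + \frac{-2 + V}{E + 14} = 2 + \frac{-2 + V}{14 + E}$)
$s{\left(Q \right)} = \frac{40}{19}$ ($s{\left(Q \right)} = \frac{26 + 4 + 2 \cdot 5}{14 + 5} = \frac{26 + 4 + 10}{19} = \frac{1}{19} \cdot 40 = \frac{40}{19}$)
$s{\left(8 \right)} 3 \cdot 6 B{\left(1 \right)} = \frac{40 \cdot 3 \cdot 6 \left(-5\right)}{19} = \frac{40 \cdot 18 \left(-5\right)}{19} = \frac{40}{19} \left(-90\right) = - \frac{3600}{19}$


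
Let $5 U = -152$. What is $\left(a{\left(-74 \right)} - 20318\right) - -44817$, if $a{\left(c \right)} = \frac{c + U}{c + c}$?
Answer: $\frac{9064891}{370} \approx 24500.0$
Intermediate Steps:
$U = - \frac{152}{5}$ ($U = \frac{1}{5} \left(-152\right) = - \frac{152}{5} \approx -30.4$)
$a{\left(c \right)} = \frac{- \frac{152}{5} + c}{2 c}$ ($a{\left(c \right)} = \frac{c - \frac{152}{5}}{c + c} = \frac{- \frac{152}{5} + c}{2 c}$)
$\left(a{\left(-74 \right)} - 20318\right) - -44817 = \left(\frac{-152 + 5 \left(-74\right)}{10 \left(-74\right)} - 20318\right) - -44817 = \left(\frac{1}{10} \left(- \frac{1}{74}\right) \left(-152 - 370\right) - 20318\right) + 44817 = \left(\frac{1}{10} \left(- \frac{1}{74}\right) \left(-522\right) - 20318\right) + 44817 = \left(\frac{261}{370} - 20318\right) + 44817 = - \frac{7517399}{370} + 44817 = \frac{9064891}{370}$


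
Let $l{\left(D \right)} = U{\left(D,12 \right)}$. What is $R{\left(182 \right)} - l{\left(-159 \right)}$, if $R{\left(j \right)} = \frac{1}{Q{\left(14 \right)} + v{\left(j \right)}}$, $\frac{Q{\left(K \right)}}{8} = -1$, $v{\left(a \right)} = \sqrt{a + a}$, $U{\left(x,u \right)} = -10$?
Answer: $\frac{752}{75} + \frac{\sqrt{91}}{150} \approx 10.09$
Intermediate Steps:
$v{\left(a \right)} = \sqrt{2} \sqrt{a}$ ($v{\left(a \right)} = \sqrt{2 a} = \sqrt{2} \sqrt{a}$)
$l{\left(D \right)} = -10$
$Q{\left(K \right)} = -8$ ($Q{\left(K \right)} = 8 \left(-1\right) = -8$)
$R{\left(j \right)} = \frac{1}{-8 + \sqrt{2} \sqrt{j}}$
$R{\left(182 \right)} - l{\left(-159 \right)} = \frac{1}{-8 + \sqrt{2} \sqrt{182}} - -10 = \frac{1}{-8 + 2 \sqrt{91}} + 10 = 10 + \frac{1}{-8 + 2 \sqrt{91}}$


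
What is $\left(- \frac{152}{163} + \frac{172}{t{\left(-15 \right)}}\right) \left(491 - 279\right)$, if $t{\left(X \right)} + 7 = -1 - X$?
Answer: $\frac{5718064}{1141} \approx 5011.5$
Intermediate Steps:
$t{\left(X \right)} = -8 - X$ ($t{\left(X \right)} = -7 - \left(1 + X\right) = -8 - X$)
$\left(- \frac{152}{163} + \frac{172}{t{\left(-15 \right)}}\right) \left(491 - 279\right) = \left(- \frac{152}{163} + \frac{172}{-8 - -15}\right) \left(491 - 279\right) = \left(\left(-152\right) \frac{1}{163} + \frac{172}{-8 + 15}\right) \left(491 - 279\right) = \left(- \frac{152}{163} + \frac{172}{7}\right) \left(491 - 279\right) = \left(- \frac{152}{163} + 172 \cdot \frac{1}{7}\right) 212 = \left(- \frac{152}{163} + \frac{172}{7}\right) 212 = \frac{26972}{1141} \cdot 212 = \frac{5718064}{1141}$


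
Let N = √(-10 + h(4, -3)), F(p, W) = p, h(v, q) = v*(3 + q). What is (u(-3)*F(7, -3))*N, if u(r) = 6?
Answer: 42*I*√10 ≈ 132.82*I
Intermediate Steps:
N = I*√10 (N = √(-10 + 4*(3 - 3)) = √(-10 + 4*0) = √(-10 + 0) = √(-10) = I*√10 ≈ 3.1623*I)
(u(-3)*F(7, -3))*N = (6*7)*(I*√10) = 42*(I*√10) = 42*I*√10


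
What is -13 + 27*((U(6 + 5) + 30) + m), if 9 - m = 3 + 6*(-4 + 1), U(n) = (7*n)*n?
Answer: 24314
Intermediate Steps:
U(n) = 7*n**2
m = 24 (m = 9 - (3 + 6*(-4 + 1)) = 9 - (3 + 6*(-3)) = 9 - (3 - 18) = 9 - 1*(-15) = 9 + 15 = 24)
-13 + 27*((U(6 + 5) + 30) + m) = -13 + 27*((7*(6 + 5)**2 + 30) + 24) = -13 + 27*((7*11**2 + 30) + 24) = -13 + 27*((7*121 + 30) + 24) = -13 + 27*((847 + 30) + 24) = -13 + 27*(877 + 24) = -13 + 27*901 = -13 + 24327 = 24314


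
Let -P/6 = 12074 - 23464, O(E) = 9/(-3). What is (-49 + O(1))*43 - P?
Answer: -70576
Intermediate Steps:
O(E) = -3 (O(E) = 9*(-⅓) = -3)
P = 68340 (P = -6*(12074 - 23464) = -6*(-11390) = 68340)
(-49 + O(1))*43 - P = (-49 - 3)*43 - 1*68340 = -52*43 - 68340 = -2236 - 68340 = -70576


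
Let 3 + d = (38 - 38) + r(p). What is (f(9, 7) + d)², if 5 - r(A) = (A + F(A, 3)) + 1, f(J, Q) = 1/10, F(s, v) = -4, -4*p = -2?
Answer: 529/25 ≈ 21.160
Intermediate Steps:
p = ½ (p = -¼*(-2) = ½ ≈ 0.50000)
f(J, Q) = ⅒
r(A) = 8 - A (r(A) = 5 - ((A - 4) + 1) = 5 - ((-4 + A) + 1) = 5 - (-3 + A) = 5 + (3 - A) = 8 - A)
d = 9/2 (d = -3 + ((38 - 38) + (8 - 1*½)) = -3 + (0 + (8 - ½)) = -3 + (0 + 15/2) = -3 + 15/2 = 9/2 ≈ 4.5000)
(f(9, 7) + d)² = (⅒ + 9/2)² = (23/5)² = 529/25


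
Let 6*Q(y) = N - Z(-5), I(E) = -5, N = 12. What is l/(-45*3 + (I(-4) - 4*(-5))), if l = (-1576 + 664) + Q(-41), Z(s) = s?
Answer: 1091/144 ≈ 7.5764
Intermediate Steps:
Q(y) = 17/6 (Q(y) = (12 - 1*(-5))/6 = (12 + 5)/6 = (1/6)*17 = 17/6)
l = -5455/6 (l = (-1576 + 664) + 17/6 = -912 + 17/6 = -5455/6 ≈ -909.17)
l/(-45*3 + (I(-4) - 4*(-5))) = -5455/(6*(-45*3 + (-5 - 4*(-5)))) = -5455/(6*(-135 + (-5 + 20))) = -5455/(6*(-135 + 15)) = -5455/6/(-120) = -5455/6*(-1/120) = 1091/144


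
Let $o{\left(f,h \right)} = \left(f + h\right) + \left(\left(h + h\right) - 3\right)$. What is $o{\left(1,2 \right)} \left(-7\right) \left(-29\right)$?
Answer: $812$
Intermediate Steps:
$o{\left(f,h \right)} = -3 + f + 3 h$ ($o{\left(f,h \right)} = \left(f + h\right) + \left(2 h - 3\right) = \left(f + h\right) + \left(-3 + 2 h\right) = -3 + f + 3 h$)
$o{\left(1,2 \right)} \left(-7\right) \left(-29\right) = \left(-3 + 1 + 3 \cdot 2\right) \left(-7\right) \left(-29\right) = \left(-3 + 1 + 6\right) \left(-7\right) \left(-29\right) = 4 \left(-7\right) \left(-29\right) = \left(-28\right) \left(-29\right) = 812$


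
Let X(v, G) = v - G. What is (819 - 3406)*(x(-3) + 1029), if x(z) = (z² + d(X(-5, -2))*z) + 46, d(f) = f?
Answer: -2827591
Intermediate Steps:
x(z) = 46 + z² - 3*z (x(z) = (z² + (-5 - 1*(-2))*z) + 46 = (z² + (-5 + 2)*z) + 46 = (z² - 3*z) + 46 = 46 + z² - 3*z)
(819 - 3406)*(x(-3) + 1029) = (819 - 3406)*((46 + (-3)² - 3*(-3)) + 1029) = -2587*((46 + 9 + 9) + 1029) = -2587*(64 + 1029) = -2587*1093 = -2827591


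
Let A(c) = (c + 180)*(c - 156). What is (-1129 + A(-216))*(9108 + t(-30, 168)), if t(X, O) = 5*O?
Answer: 121992324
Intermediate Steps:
A(c) = (-156 + c)*(180 + c) (A(c) = (180 + c)*(-156 + c) = (-156 + c)*(180 + c))
(-1129 + A(-216))*(9108 + t(-30, 168)) = (-1129 + (-28080 + (-216)**2 + 24*(-216)))*(9108 + 5*168) = (-1129 + (-28080 + 46656 - 5184))*(9108 + 840) = (-1129 + 13392)*9948 = 12263*9948 = 121992324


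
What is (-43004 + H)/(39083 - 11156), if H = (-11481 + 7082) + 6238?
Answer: -41165/27927 ≈ -1.4740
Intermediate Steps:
H = 1839 (H = -4399 + 6238 = 1839)
(-43004 + H)/(39083 - 11156) = (-43004 + 1839)/(39083 - 11156) = -41165/27927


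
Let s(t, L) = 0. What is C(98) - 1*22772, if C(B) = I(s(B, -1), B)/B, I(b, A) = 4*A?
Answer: -22768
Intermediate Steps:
C(B) = 4 (C(B) = (4*B)/B = 4)
C(98) - 1*22772 = 4 - 1*22772 = 4 - 22772 = -22768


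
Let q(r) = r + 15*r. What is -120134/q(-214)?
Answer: 60067/1712 ≈ 35.086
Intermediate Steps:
q(r) = 16*r
-120134/q(-214) = -120134/(16*(-214)) = -120134/(-3424) = -120134*(-1/3424) = 60067/1712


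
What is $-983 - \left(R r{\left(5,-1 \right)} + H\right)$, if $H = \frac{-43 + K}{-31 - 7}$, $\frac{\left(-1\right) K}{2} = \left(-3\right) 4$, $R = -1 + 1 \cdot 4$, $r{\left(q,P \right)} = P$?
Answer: $- \frac{1961}{2} \approx -980.5$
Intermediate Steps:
$R = 3$ ($R = -1 + 4 = 3$)
$K = 24$ ($K = - 2 \left(\left(-3\right) 4\right) = \left(-2\right) \left(-12\right) = 24$)
$H = \frac{1}{2}$ ($H = \frac{-43 + 24}{-31 - 7} = - \frac{19}{-38} = \left(-19\right) \left(- \frac{1}{38}\right) = \frac{1}{2} \approx 0.5$)
$-983 - \left(R r{\left(5,-1 \right)} + H\right) = -983 - \left(3 \left(-1\right) + \frac{1}{2}\right) = -983 - \left(-3 + \frac{1}{2}\right) = -983 - - \frac{5}{2} = -983 + \frac{5}{2} = - \frac{1961}{2}$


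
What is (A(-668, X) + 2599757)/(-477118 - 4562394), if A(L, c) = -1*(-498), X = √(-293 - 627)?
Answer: -2600255/5039512 ≈ -0.51597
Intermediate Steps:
X = 2*I*√230 (X = √(-920) = 2*I*√230 ≈ 30.332*I)
A(L, c) = 498
(A(-668, X) + 2599757)/(-477118 - 4562394) = (498 + 2599757)/(-477118 - 4562394) = 2600255/(-5039512) = 2600255*(-1/5039512) = -2600255/5039512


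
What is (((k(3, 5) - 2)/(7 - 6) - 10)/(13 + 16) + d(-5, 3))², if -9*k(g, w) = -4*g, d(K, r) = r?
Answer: 52441/7569 ≈ 6.9284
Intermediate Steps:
k(g, w) = 4*g/9 (k(g, w) = -(-4)*g/9 = 4*g/9)
(((k(3, 5) - 2)/(7 - 6) - 10)/(13 + 16) + d(-5, 3))² = ((((4/9)*3 - 2)/(7 - 6) - 10)/(13 + 16) + 3)² = (((4/3 - 2)/1 - 10)/29 + 3)² = ((-⅔*1 - 10)*(1/29) + 3)² = ((-⅔ - 10)*(1/29) + 3)² = (-32/3*1/29 + 3)² = (-32/87 + 3)² = (229/87)² = 52441/7569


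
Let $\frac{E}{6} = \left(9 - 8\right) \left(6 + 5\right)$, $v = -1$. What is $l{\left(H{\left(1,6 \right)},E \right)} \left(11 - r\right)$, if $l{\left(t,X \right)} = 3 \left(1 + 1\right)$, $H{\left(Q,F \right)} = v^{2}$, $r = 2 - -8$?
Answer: $6$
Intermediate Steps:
$r = 10$ ($r = 2 + 8 = 10$)
$H{\left(Q,F \right)} = 1$ ($H{\left(Q,F \right)} = \left(-1\right)^{2} = 1$)
$E = 66$ ($E = 6 \left(9 - 8\right) \left(6 + 5\right) = 6 \cdot 1 \cdot 11 = 6 \cdot 11 = 66$)
$l{\left(t,X \right)} = 6$ ($l{\left(t,X \right)} = 3 \cdot 2 = 6$)
$l{\left(H{\left(1,6 \right)},E \right)} \left(11 - r\right) = 6 \left(11 - 10\right) = 6 \cdot 1 = 6$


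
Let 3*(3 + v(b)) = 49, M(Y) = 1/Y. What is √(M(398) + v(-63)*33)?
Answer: √69698158/398 ≈ 20.976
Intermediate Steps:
v(b) = 40/3 (v(b) = -3 + (⅓)*49 = -3 + 49/3 = 40/3)
√(M(398) + v(-63)*33) = √(1/398 + (40/3)*33) = √(1/398 + 440) = √(175121/398) = √69698158/398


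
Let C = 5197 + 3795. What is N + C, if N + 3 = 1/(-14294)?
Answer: 128488765/14294 ≈ 8989.0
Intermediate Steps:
N = -42883/14294 (N = -3 + 1/(-14294) = -3 - 1/14294 = -42883/14294 ≈ -3.0001)
C = 8992
N + C = -42883/14294 + 8992 = 128488765/14294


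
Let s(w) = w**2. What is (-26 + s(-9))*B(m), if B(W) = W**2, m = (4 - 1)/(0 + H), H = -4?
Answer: 495/16 ≈ 30.938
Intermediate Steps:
m = -3/4 (m = (4 - 1)/(0 - 4) = 3/(-4) = 3*(-1/4) = -3/4 ≈ -0.75000)
(-26 + s(-9))*B(m) = (-26 + (-9)**2)*(-3/4)**2 = (-26 + 81)*(9/16) = 55*(9/16) = 495/16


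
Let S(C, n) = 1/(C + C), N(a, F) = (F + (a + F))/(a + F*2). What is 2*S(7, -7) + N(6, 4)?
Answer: 8/7 ≈ 1.1429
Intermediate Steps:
N(a, F) = 1 (N(a, F) = (F + (F + a))/(a + 2*F) = (a + 2*F)/(a + 2*F) = 1)
S(C, n) = 1/(2*C)
2*S(7, -7) + N(6, 4) = 2*((½)/7) + 1 = 2*((½)*(⅐)) + 1 = 2*(1/14) + 1 = ⅐ + 1 = 8/7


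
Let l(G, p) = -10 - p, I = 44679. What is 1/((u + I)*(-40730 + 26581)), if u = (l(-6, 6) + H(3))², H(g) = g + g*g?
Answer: -1/632389555 ≈ -1.5813e-9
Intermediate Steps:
H(g) = g + g²
u = 16 (u = ((-10 - 1*6) + 3*(1 + 3))² = ((-10 - 6) + 3*4)² = (-16 + 12)² = (-4)² = 16)
1/((u + I)*(-40730 + 26581)) = 1/((16 + 44679)*(-40730 + 26581)) = 1/(44695*(-14149)) = 1/(-632389555) = -1/632389555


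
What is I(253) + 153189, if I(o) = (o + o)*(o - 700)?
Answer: -72993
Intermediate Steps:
I(o) = 2*o*(-700 + o) (I(o) = (2*o)*(-700 + o) = 2*o*(-700 + o))
I(253) + 153189 = 2*253*(-700 + 253) + 153189 = 2*253*(-447) + 153189 = -226182 + 153189 = -72993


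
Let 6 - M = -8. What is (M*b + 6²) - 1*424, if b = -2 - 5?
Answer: -486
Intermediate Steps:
M = 14 (M = 6 - 1*(-8) = 6 + 8 = 14)
b = -7
(M*b + 6²) - 1*424 = (14*(-7) + 6²) - 1*424 = (-98 + 36) - 424 = -62 - 424 = -486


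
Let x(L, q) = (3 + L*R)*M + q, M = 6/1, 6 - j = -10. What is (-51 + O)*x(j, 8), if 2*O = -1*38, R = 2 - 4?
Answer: 11620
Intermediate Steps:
j = 16 (j = 6 - 1*(-10) = 6 + 10 = 16)
R = -2
M = 6 (M = 6*1 = 6)
x(L, q) = 18 + q - 12*L (x(L, q) = (3 + L*(-2))*6 + q = (3 - 2*L)*6 + q = (18 - 12*L) + q = 18 + q - 12*L)
O = -19 (O = (-1*38)/2 = (½)*(-38) = -19)
(-51 + O)*x(j, 8) = (-51 - 19)*(18 + 8 - 12*16) = -70*(18 + 8 - 192) = -70*(-166) = 11620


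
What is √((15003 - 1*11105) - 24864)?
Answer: I*√20966 ≈ 144.8*I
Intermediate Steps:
√((15003 - 1*11105) - 24864) = √((15003 - 11105) - 24864) = √(3898 - 24864) = √(-20966) = I*√20966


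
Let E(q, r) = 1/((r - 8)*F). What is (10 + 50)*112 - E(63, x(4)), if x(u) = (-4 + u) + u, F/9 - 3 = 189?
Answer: 46448641/6912 ≈ 6720.0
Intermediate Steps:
F = 1728 (F = 27 + 9*189 = 27 + 1701 = 1728)
x(u) = -4 + 2*u
E(q, r) = 1/(1728*(-8 + r)) (E(q, r) = 1/((r - 8)*1728) = (1/1728)/(-8 + r) = 1/(1728*(-8 + r)))
(10 + 50)*112 - E(63, x(4)) = (10 + 50)*112 - 1/(1728*(-8 + (-4 + 2*4))) = 60*112 - 1/(1728*(-8 + (-4 + 8))) = 6720 - 1/(1728*(-8 + 4)) = 6720 - 1/(1728*(-4)) = 6720 - (-1)/(1728*4) = 6720 - 1*(-1/6912) = 6720 + 1/6912 = 46448641/6912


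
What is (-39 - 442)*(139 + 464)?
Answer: -290043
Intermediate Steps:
(-39 - 442)*(139 + 464) = -481*603 = -290043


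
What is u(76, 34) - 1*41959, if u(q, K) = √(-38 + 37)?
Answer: -41959 + I ≈ -41959.0 + 1.0*I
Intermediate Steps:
u(q, K) = I (u(q, K) = √(-1) = I)
u(76, 34) - 1*41959 = I - 1*41959 = I - 41959 = -41959 + I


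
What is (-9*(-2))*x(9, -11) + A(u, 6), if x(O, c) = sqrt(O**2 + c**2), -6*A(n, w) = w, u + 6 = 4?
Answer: -1 + 18*sqrt(202) ≈ 254.83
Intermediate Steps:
u = -2 (u = -6 + 4 = -2)
A(n, w) = -w/6
(-9*(-2))*x(9, -11) + A(u, 6) = (-9*(-2))*sqrt(9**2 + (-11)**2) - 1/6*6 = 18*sqrt(81 + 121) - 1 = 18*sqrt(202) - 1 = -1 + 18*sqrt(202)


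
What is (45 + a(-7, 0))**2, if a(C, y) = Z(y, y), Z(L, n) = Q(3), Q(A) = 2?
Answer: 2209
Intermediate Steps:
Z(L, n) = 2
a(C, y) = 2
(45 + a(-7, 0))**2 = (45 + 2)**2 = 47**2 = 2209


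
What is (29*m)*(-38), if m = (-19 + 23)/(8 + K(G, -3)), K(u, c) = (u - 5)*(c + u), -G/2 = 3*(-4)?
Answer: -4408/407 ≈ -10.830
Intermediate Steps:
G = 24 (G = -6*(-4) = -2*(-12) = 24)
K(u, c) = (-5 + u)*(c + u)
m = 4/407 (m = (-19 + 23)/(8 + (24² - 5*(-3) - 5*24 - 3*24)) = 4/(8 + (576 + 15 - 120 - 72)) = 4/(8 + 399) = 4/407 ≈ 0.0098280)
(29*m)*(-38) = (29*(4/407))*(-38) = (116/407)*(-38) = -4408/407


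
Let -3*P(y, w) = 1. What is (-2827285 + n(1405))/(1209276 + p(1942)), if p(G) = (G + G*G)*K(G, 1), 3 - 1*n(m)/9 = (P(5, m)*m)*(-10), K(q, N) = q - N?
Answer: -1434704/3662598111 ≈ -0.00039172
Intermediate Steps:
P(y, w) = -1/3 (P(y, w) = -1/3*1 = -1/3)
n(m) = 27 - 30*m (n(m) = 27 - 9*(-m/3)*(-10) = 27 - 30*m)
p(G) = (-1 + G)*(G + G**2) (p(G) = (G + G*G)*(G - 1*1) = (G + G**2)*(G - 1) = (G + G**2)*(-1 + G) = (-1 + G)*(G + G**2))
(-2827285 + n(1405))/(1209276 + p(1942)) = (-2827285 + (27 - 30*1405))/(1209276 + (1942**3 - 1*1942)) = (-2827285 + (27 - 42150))/(1209276 + (7323988888 - 1942)) = (-2827285 - 42123)/(1209276 + 7323986946) = -2869408/7325196222 = -2869408*1/7325196222 = -1434704/3662598111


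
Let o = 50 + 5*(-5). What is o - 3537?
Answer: -3512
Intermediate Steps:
o = 25 (o = 50 - 25 = 25)
o - 3537 = 25 - 3537 = -3512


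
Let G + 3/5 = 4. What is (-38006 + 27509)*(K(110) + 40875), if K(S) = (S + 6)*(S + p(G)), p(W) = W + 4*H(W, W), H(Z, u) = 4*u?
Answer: -3166934403/5 ≈ -6.3339e+8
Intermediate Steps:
G = 17/5 (G = -⅗ + 4 = 17/5 ≈ 3.4000)
p(W) = 17*W (p(W) = W + 4*(4*W) = W + 16*W = 17*W)
K(S) = (6 + S)*(289/5 + S) (K(S) = (S + 6)*(S + 17*(17/5)) = (6 + S)*(S + 289/5) = (6 + S)*(289/5 + S))
(-38006 + 27509)*(K(110) + 40875) = (-38006 + 27509)*((1734/5 + 110² + (319/5)*110) + 40875) = -10497*((1734/5 + 12100 + 7018) + 40875) = -10497*(97324/5 + 40875) = -10497*301699/5 = -3166934403/5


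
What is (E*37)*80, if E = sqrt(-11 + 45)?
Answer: 2960*sqrt(34) ≈ 17260.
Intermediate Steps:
E = sqrt(34) ≈ 5.8309
(E*37)*80 = (sqrt(34)*37)*80 = (37*sqrt(34))*80 = 2960*sqrt(34)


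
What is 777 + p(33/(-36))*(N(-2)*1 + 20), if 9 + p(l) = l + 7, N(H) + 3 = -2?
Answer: 2933/4 ≈ 733.25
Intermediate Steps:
N(H) = -5 (N(H) = -3 - 2 = -5)
p(l) = -2 + l (p(l) = -9 + (l + 7) = -9 + (7 + l) = -2 + l)
777 + p(33/(-36))*(N(-2)*1 + 20) = 777 + (-2 + 33/(-36))*(-5*1 + 20) = 777 + (-2 + 33*(-1/36))*(-5 + 20) = 777 + (-2 - 11/12)*15 = 777 - 35/12*15 = 777 - 175/4 = 2933/4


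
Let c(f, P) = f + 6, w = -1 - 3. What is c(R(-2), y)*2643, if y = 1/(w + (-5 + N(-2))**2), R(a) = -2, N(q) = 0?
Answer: 10572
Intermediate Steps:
w = -4
y = 1/21 (y = 1/(-4 + (-5 + 0)**2) = 1/(-4 + (-5)**2) = 1/(-4 + 25) = 1/21 ≈ 0.047619)
c(f, P) = 6 + f
c(R(-2), y)*2643 = (6 - 2)*2643 = 4*2643 = 10572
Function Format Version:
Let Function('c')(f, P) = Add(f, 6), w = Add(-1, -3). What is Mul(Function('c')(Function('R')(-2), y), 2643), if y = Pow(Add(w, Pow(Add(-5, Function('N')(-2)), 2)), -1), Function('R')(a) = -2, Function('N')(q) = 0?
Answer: 10572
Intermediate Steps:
w = -4
y = Rational(1, 21) (y = Pow(Add(-4, Pow(Add(-5, 0), 2)), -1) = Pow(Add(-4, Pow(-5, 2)), -1) = Pow(Add(-4, 25), -1) = Pow(21, -1) = Rational(1, 21) ≈ 0.047619)
Function('c')(f, P) = Add(6, f)
Mul(Function('c')(Function('R')(-2), y), 2643) = Mul(Add(6, -2), 2643) = Mul(4, 2643) = 10572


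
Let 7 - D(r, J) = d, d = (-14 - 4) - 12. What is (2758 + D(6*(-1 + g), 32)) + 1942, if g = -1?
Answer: 4737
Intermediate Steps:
d = -30 (d = -18 - 12 = -30)
D(r, J) = 37 (D(r, J) = 7 - 1*(-30) = 7 + 30 = 37)
(2758 + D(6*(-1 + g), 32)) + 1942 = (2758 + 37) + 1942 = 2795 + 1942 = 4737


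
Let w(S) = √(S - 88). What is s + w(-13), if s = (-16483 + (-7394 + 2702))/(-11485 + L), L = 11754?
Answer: -21175/269 + I*√101 ≈ -78.718 + 10.05*I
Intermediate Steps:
w(S) = √(-88 + S)
s = -21175/269 (s = (-16483 + (-7394 + 2702))/(-11485 + 11754) = (-16483 - 4692)/269 = -21175*1/269 = -21175/269 ≈ -78.718)
s + w(-13) = -21175/269 + √(-88 - 13) = -21175/269 + √(-101) = -21175/269 + I*√101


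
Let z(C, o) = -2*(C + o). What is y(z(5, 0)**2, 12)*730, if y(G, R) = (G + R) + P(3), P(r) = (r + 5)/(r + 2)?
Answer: 82928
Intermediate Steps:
z(C, o) = -2*C - 2*o
P(r) = (5 + r)/(2 + r)
y(G, R) = 8/5 + G + R (y(G, R) = (G + R) + (5 + 3)/(2 + 3) = (G + R) + 8/5 = 8/5 + G + R)
y(z(5, 0)**2, 12)*730 = (8/5 + (-2*5 - 2*0)**2 + 12)*730 = (8/5 + (-10 + 0)**2 + 12)*730 = (8/5 + (-10)**2 + 12)*730 = (8/5 + 100 + 12)*730 = (568/5)*730 = 82928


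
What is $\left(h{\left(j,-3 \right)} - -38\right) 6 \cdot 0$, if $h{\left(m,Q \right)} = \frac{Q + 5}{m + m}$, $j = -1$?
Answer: $0$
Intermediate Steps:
$h{\left(m,Q \right)} = \frac{5 + Q}{2 m}$
$\left(h{\left(j,-3 \right)} - -38\right) 6 \cdot 0 = \left(\frac{5 - 3}{2 \left(-1\right)} - -38\right) 6 \cdot 0 = \left(\frac{1}{2} \left(-1\right) 2 + 38\right) 0 = \left(-1 + 38\right) 0 = 37 \cdot 0 = 0$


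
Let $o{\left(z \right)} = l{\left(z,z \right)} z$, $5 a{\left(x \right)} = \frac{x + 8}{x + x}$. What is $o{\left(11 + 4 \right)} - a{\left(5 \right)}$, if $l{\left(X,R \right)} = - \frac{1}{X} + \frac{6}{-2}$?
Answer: $- \frac{2313}{50} \approx -46.26$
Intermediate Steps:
$a{\left(x \right)} = \frac{8 + x}{10 x}$ ($a{\left(x \right)} = \frac{\left(x + 8\right) \frac{1}{x + x}}{5} = \frac{\left(8 + x\right) \frac{1}{2 x}}{5} = \frac{\frac{1}{2} \frac{1}{x} \left(8 + x\right)}{5} = \frac{8 + x}{10 x}$)
$l{\left(X,R \right)} = -3 - \frac{1}{X}$ ($l{\left(X,R \right)} = - \frac{1}{X} + 6 \left(- \frac{1}{2}\right) = - \frac{1}{X} - 3 = -3 - \frac{1}{X}$)
$o{\left(z \right)} = z \left(-3 - \frac{1}{z}\right)$ ($o{\left(z \right)} = \left(-3 - \frac{1}{z}\right) z = z \left(-3 - \frac{1}{z}\right)$)
$o{\left(11 + 4 \right)} - a{\left(5 \right)} = \left(-1 - 3 \left(11 + 4\right)\right) - \frac{8 + 5}{10 \cdot 5} = \left(-1 - 45\right) - \frac{1}{10} \cdot \frac{1}{5} \cdot 13 = \left(-1 - 45\right) - \frac{13}{50} = -46 - \frac{13}{50} = - \frac{2313}{50}$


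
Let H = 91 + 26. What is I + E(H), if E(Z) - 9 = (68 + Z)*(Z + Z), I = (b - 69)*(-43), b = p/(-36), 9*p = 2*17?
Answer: 7495823/162 ≈ 46271.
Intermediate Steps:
p = 34/9 (p = (2*17)/9 = (1/9)*34 = 34/9 ≈ 3.7778)
b = -17/162 (b = (34/9)/(-36) = (34/9)*(-1/36) = -17/162 ≈ -0.10494)
I = 481385/162 (I = (-17/162 - 69)*(-43) = -11195/162*(-43) = 481385/162 ≈ 2971.5)
H = 117
E(Z) = 9 + 2*Z*(68 + Z) (E(Z) = 9 + (68 + Z)*(Z + Z) = 9 + (68 + Z)*(2*Z) = 9 + 2*Z*(68 + Z))
I + E(H) = 481385/162 + (9 + 2*117**2 + 136*117) = 481385/162 + (9 + 2*13689 + 15912) = 481385/162 + (9 + 27378 + 15912) = 481385/162 + 43299 = 7495823/162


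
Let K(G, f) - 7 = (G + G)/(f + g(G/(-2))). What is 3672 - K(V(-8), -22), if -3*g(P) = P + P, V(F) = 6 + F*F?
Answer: 3560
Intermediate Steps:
V(F) = 6 + F²
g(P) = -2*P/3 (g(P) = -(P + P)/3 = -2*P/3)
K(G, f) = 7 + 2*G/(f + G/3) (K(G, f) = 7 + (G + G)/(f - 2*G/(3*(-2))) = 7 + (2*G)/(f - 2*G*(-1)/(3*2)) = 7 + (2*G)/(f - (-1)*G/3) = 7 + (2*G)/(f + G/3) = 7 + 2*G/(f + G/3))
3672 - K(V(-8), -22) = 3672 - (13*(6 + (-8)²) + 21*(-22))/((6 + (-8)²) + 3*(-22)) = 3672 - (13*(6 + 64) - 462)/((6 + 64) - 66) = 3672 - (13*70 - 462)/(70 - 66) = 3672 - (910 - 462)/4 = 3672 - 448/4 = 3672 - 1*112 = 3672 - 112 = 3560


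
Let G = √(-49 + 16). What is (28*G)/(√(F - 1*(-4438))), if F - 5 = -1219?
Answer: 7*I*√26598/403 ≈ 2.8328*I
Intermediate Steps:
F = -1214 (F = 5 - 1219 = -1214)
G = I*√33 (G = √(-33) = I*√33 ≈ 5.7446*I)
(28*G)/(√(F - 1*(-4438))) = (28*(I*√33))/(√(-1214 - 1*(-4438))) = (28*I*√33)/(√(-1214 + 4438)) = (28*I*√33)/(√3224) = (28*I*√33)/((2*√806)) = (28*I*√33)*(√806/1612) = 7*I*√26598/403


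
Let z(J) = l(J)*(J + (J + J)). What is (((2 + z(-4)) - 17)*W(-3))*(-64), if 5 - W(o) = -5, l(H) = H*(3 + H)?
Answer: 40320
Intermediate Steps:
z(J) = 3*J²*(3 + J) (z(J) = (J*(3 + J))*(J + (J + J)) = (J*(3 + J))*(J + 2*J) = (J*(3 + J))*(3*J) = 3*J²*(3 + J))
W(o) = 10 (W(o) = 5 - 1*(-5) = 5 + 5 = 10)
(((2 + z(-4)) - 17)*W(-3))*(-64) = (((2 + 3*(-4)²*(3 - 4)) - 17)*10)*(-64) = (((2 + 3*16*(-1)) - 17)*10)*(-64) = (((2 - 48) - 17)*10)*(-64) = ((-46 - 17)*10)*(-64) = -63*10*(-64) = -630*(-64) = 40320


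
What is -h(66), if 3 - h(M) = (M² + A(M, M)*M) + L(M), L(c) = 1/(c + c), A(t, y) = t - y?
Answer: 574597/132 ≈ 4353.0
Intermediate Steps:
L(c) = 1/(2*c)
h(M) = 3 - M² - 1/(2*M) (h(M) = 3 - ((M² + (M - M)*M) + 1/(2*M)) = 3 - ((M² + 0*M) + 1/(2*M)) = 3 - ((M² + 0) + 1/(2*M)) = 3 - (M² + 1/(2*M)) = 3 + (-M² - 1/(2*M)) = 3 - M² - 1/(2*M))
-h(66) = -(3 - 1*66² - ½/66) = -(3 - 1*4356 - ½*1/66) = -(3 - 4356 - 1/132) = -1*(-574597/132) = 574597/132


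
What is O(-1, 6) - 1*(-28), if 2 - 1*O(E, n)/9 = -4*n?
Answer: 262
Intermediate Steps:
O(E, n) = 18 + 36*n (O(E, n) = 18 - (-36)*n = 18 + 36*n)
O(-1, 6) - 1*(-28) = (18 + 36*6) - 1*(-28) = (18 + 216) + 28 = 234 + 28 = 262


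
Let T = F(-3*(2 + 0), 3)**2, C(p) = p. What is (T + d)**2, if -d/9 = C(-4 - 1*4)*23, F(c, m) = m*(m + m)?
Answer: 3920400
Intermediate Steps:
F(c, m) = 2*m**2 (F(c, m) = m*(2*m) = 2*m**2)
T = 324 (T = (2*3**2)**2 = (2*9)**2 = 18**2 = 324)
d = 1656 (d = -9*(-4 - 1*4)*23 = -9*(-4 - 4)*23 = -(-72)*23 = -9*(-184) = 1656)
(T + d)**2 = (324 + 1656)**2 = 1980**2 = 3920400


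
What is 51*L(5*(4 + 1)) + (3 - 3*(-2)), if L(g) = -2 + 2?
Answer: 9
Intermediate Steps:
L(g) = 0
51*L(5*(4 + 1)) + (3 - 3*(-2)) = 51*0 + (3 - 3*(-2)) = 0 + (3 + 6) = 0 + 9 = 9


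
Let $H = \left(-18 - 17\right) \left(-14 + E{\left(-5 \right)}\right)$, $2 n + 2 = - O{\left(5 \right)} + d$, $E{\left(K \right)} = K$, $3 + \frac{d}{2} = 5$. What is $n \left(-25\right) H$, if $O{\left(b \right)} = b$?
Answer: $\frac{49875}{2} \approx 24938.0$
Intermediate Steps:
$d = 4$ ($d = -6 + 2 \cdot 5 = -6 + 10 = 4$)
$n = - \frac{3}{2}$ ($n = -1 + \frac{\left(-1\right) 5 + 4}{2} = -1 + \frac{-5 + 4}{2} = -1 + \frac{1}{2} \left(-1\right) = -1 - \frac{1}{2} = - \frac{3}{2} \approx -1.5$)
$H = 665$ ($H = \left(-18 - 17\right) \left(-14 - 5\right) = \left(-35\right) \left(-19\right) = 665$)
$n \left(-25\right) H = \left(- \frac{3}{2}\right) \left(-25\right) 665 = \frac{75}{2} \cdot 665 = \frac{49875}{2}$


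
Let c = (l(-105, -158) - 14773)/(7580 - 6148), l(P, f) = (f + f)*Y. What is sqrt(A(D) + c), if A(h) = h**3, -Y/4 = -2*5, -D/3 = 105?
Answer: I*sqrt(16023521667854)/716 ≈ 5590.7*I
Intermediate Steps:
D = -315 (D = -3*105 = -315)
Y = 40 (Y = -(-8)*5 = -4*(-10) = 40)
l(P, f) = 80*f (l(P, f) = (f + f)*40 = (2*f)*40 = 80*f)
c = -27413/1432 (c = (80*(-158) - 14773)/(7580 - 6148) = (-12640 - 14773)/1432 = -27413*1/1432 = -27413/1432 ≈ -19.143)
sqrt(A(D) + c) = sqrt((-315)**3 - 27413/1432) = sqrt(-31255875 - 27413/1432) = sqrt(-44758440413/1432) = I*sqrt(16023521667854)/716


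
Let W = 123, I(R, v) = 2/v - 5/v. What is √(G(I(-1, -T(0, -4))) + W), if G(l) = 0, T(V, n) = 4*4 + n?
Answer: √123 ≈ 11.091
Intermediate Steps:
T(V, n) = 16 + n
I(R, v) = -3/v
√(G(I(-1, -T(0, -4))) + W) = √(0 + 123) = √123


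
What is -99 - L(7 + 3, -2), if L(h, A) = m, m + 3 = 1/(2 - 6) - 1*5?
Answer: -363/4 ≈ -90.750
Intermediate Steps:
m = -33/4 (m = -3 + (1/(2 - 6) - 1*5) = -3 + (1/(-4) - 5) = -3 + (-¼ - 5) = -3 - 21/4 = -33/4 ≈ -8.2500)
L(h, A) = -33/4
-99 - L(7 + 3, -2) = -99 - 1*(-33/4) = -99 + 33/4 = -363/4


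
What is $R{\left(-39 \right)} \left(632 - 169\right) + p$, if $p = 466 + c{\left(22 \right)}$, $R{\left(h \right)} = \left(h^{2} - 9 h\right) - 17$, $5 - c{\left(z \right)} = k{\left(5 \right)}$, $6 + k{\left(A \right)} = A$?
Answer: $859337$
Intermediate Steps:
$k{\left(A \right)} = -6 + A$
$c{\left(z \right)} = 6$ ($c{\left(z \right)} = 5 - \left(-6 + 5\right) = 5 - -1 = 5 + 1 = 6$)
$R{\left(h \right)} = -17 + h^{2} - 9 h$
$p = 472$ ($p = 466 + 6 = 472$)
$R{\left(-39 \right)} \left(632 - 169\right) + p = \left(-17 + \left(-39\right)^{2} - -351\right) \left(632 - 169\right) + 472 = \left(-17 + 1521 + 351\right) 463 + 472 = 1855 \cdot 463 + 472 = 858865 + 472 = 859337$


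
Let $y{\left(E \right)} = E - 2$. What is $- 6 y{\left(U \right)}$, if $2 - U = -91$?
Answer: $-546$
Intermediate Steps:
$U = 93$ ($U = 2 - -91 = 2 + 91 = 93$)
$y{\left(E \right)} = -2 + E$ ($y{\left(E \right)} = E - 2 = -2 + E$)
$- 6 y{\left(U \right)} = - 6 \left(-2 + 93\right) = \left(-6\right) 91 = -546$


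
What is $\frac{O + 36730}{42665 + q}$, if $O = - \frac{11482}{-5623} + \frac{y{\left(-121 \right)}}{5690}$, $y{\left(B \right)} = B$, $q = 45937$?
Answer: $\frac{391745409099}{944936490580} \approx 0.41457$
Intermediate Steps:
$O = \frac{64652197}{31994870}$ ($O = - \frac{11482}{-5623} - \frac{121}{5690} = \left(-11482\right) \left(- \frac{1}{5623}\right) - \frac{121}{5690} = \frac{11482}{5623} - \frac{121}{5690} = \frac{64652197}{31994870} \approx 2.0207$)
$\frac{O + 36730}{42665 + q} = \frac{\frac{64652197}{31994870} + 36730}{42665 + 45937} = \frac{1175236227297}{31994870 \cdot 88602} = \frac{1175236227297}{31994870} \cdot \frac{1}{88602} = \frac{391745409099}{944936490580}$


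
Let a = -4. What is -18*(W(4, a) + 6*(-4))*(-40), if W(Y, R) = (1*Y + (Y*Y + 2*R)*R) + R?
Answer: -40320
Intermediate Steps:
W(Y, R) = R + Y + R*(Y**2 + 2*R) (W(Y, R) = (Y + (Y**2 + 2*R)*R) + R = (Y + R*(Y**2 + 2*R)) + R = R + Y + R*(Y**2 + 2*R))
-18*(W(4, a) + 6*(-4))*(-40) = -18*((-4 + 4 + 2*(-4)**2 - 4*4**2) + 6*(-4))*(-40) = -18*((-4 + 4 + 2*16 - 4*16) - 24)*(-40) = -18*((-4 + 4 + 32 - 64) - 24)*(-40) = -18*(-32 - 24)*(-40) = -18*(-56)*(-40) = 1008*(-40) = -40320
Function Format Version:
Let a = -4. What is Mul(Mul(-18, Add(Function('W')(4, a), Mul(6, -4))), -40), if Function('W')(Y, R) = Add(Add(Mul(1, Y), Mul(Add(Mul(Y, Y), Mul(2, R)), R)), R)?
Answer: -40320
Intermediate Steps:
Function('W')(Y, R) = Add(R, Y, Mul(R, Add(Pow(Y, 2), Mul(2, R)))) (Function('W')(Y, R) = Add(Add(Y, Mul(Add(Pow(Y, 2), Mul(2, R)), R)), R) = Add(Add(Y, Mul(R, Add(Pow(Y, 2), Mul(2, R)))), R) = Add(R, Y, Mul(R, Add(Pow(Y, 2), Mul(2, R)))))
Mul(Mul(-18, Add(Function('W')(4, a), Mul(6, -4))), -40) = Mul(Mul(-18, Add(Add(-4, 4, Mul(2, Pow(-4, 2)), Mul(-4, Pow(4, 2))), Mul(6, -4))), -40) = Mul(Mul(-18, Add(Add(-4, 4, Mul(2, 16), Mul(-4, 16)), -24)), -40) = Mul(Mul(-18, Add(Add(-4, 4, 32, -64), -24)), -40) = Mul(Mul(-18, Add(-32, -24)), -40) = Mul(Mul(-18, -56), -40) = Mul(1008, -40) = -40320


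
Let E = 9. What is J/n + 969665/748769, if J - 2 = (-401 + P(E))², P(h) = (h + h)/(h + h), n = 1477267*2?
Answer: 25294175836/18747995497 ≈ 1.3492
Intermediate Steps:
n = 2954534
P(h) = 1 (P(h) = (2*h)/((2*h)) = (2*h)*(1/(2*h)) = 1)
J = 160002 (J = 2 + (-401 + 1)² = 2 + (-400)² = 2 + 160000 = 160002)
J/n + 969665/748769 = 160002/2954534 + 969665/748769 = 160002*(1/2954534) + 969665*(1/748769) = 80001/1477267 + 16435/12691 = 25294175836/18747995497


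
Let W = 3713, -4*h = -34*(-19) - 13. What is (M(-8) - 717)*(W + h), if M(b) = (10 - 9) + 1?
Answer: -10166585/4 ≈ -2.5416e+6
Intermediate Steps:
M(b) = 2 (M(b) = 1 + 1 = 2)
h = -633/4 (h = -(-34*(-19) - 13)/4 = -(646 - 13)/4 = -1/4*633 = -633/4 ≈ -158.25)
(M(-8) - 717)*(W + h) = (2 - 717)*(3713 - 633/4) = -715*14219/4 = -10166585/4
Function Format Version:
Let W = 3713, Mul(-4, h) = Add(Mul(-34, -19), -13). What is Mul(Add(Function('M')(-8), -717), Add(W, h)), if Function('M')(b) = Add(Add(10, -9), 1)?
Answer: Rational(-10166585, 4) ≈ -2.5416e+6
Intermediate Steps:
Function('M')(b) = 2 (Function('M')(b) = Add(1, 1) = 2)
h = Rational(-633, 4) (h = Mul(Rational(-1, 4), Add(Mul(-34, -19), -13)) = Mul(Rational(-1, 4), Add(646, -13)) = Mul(Rational(-1, 4), 633) = Rational(-633, 4) ≈ -158.25)
Mul(Add(Function('M')(-8), -717), Add(W, h)) = Mul(Add(2, -717), Add(3713, Rational(-633, 4))) = Mul(-715, Rational(14219, 4)) = Rational(-10166585, 4)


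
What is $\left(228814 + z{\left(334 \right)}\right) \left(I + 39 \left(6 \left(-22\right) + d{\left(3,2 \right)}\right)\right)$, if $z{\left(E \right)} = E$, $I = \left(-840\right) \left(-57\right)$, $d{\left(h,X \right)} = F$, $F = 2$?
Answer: $9809825880$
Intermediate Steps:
$d{\left(h,X \right)} = 2$
$I = 47880$
$\left(228814 + z{\left(334 \right)}\right) \left(I + 39 \left(6 \left(-22\right) + d{\left(3,2 \right)}\right)\right) = \left(228814 + 334\right) \left(47880 + 39 \left(6 \left(-22\right) + 2\right)\right) = 229148 \left(47880 + 39 \left(-132 + 2\right)\right) = 229148 \left(47880 + 39 \left(-130\right)\right) = 229148 \left(47880 - 5070\right) = 229148 \cdot 42810 = 9809825880$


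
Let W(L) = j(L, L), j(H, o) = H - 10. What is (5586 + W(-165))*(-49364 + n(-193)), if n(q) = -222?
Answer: -268309846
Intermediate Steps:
j(H, o) = -10 + H
W(L) = -10 + L
(5586 + W(-165))*(-49364 + n(-193)) = (5586 + (-10 - 165))*(-49364 - 222) = (5586 - 175)*(-49586) = 5411*(-49586) = -268309846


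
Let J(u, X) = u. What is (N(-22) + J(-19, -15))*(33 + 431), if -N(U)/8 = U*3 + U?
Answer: 317840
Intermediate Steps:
N(U) = -32*U (N(U) = -8*(U*3 + U) = -8*(3*U + U) = -32*U)
(N(-22) + J(-19, -15))*(33 + 431) = (-32*(-22) - 19)*(33 + 431) = (704 - 19)*464 = 685*464 = 317840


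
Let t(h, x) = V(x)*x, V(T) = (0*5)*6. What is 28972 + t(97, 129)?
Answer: 28972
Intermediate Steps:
V(T) = 0 (V(T) = 0*6 = 0)
t(h, x) = 0 (t(h, x) = 0*x = 0)
28972 + t(97, 129) = 28972 + 0 = 28972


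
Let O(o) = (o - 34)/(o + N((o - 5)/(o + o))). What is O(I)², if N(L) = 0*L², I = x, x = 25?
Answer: 81/625 ≈ 0.12960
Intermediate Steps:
I = 25
N(L) = 0
O(o) = (-34 + o)/o (O(o) = (o - 34)/(o + 0) = (-34 + o)/o)
O(I)² = ((-34 + 25)/25)² = ((1/25)*(-9))² = (-9/25)² = 81/625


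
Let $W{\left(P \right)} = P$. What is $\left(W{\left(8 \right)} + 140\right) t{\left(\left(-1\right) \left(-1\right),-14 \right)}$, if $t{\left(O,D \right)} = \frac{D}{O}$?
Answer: $-2072$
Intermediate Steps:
$\left(W{\left(8 \right)} + 140\right) t{\left(\left(-1\right) \left(-1\right),-14 \right)} = \left(8 + 140\right) \left(- \frac{14}{\left(-1\right) \left(-1\right)}\right) = 148 \left(- \frac{14}{1}\right) = 148 \left(\left(-14\right) 1\right) = 148 \left(-14\right) = -2072$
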